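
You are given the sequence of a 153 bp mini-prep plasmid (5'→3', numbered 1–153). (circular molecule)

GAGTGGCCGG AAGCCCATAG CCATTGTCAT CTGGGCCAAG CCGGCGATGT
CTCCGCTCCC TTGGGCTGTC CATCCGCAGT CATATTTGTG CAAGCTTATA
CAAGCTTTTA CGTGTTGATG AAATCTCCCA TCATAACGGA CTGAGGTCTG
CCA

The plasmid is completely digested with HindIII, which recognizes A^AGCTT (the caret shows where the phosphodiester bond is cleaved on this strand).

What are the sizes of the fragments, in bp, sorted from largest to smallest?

143, 10 bp

HindIII sites (AAGCTT) start at positions 92, 102.
HindIII cuts after the first base of each site, so after positions 92, 102.
Circular molecule, 2 cuts → 2 fragments:
  93–102 → 10 bp
  103–153 then 1–92 → 51 + 92 = 143 bp
Sorted largest to smallest: 143, 10 bp.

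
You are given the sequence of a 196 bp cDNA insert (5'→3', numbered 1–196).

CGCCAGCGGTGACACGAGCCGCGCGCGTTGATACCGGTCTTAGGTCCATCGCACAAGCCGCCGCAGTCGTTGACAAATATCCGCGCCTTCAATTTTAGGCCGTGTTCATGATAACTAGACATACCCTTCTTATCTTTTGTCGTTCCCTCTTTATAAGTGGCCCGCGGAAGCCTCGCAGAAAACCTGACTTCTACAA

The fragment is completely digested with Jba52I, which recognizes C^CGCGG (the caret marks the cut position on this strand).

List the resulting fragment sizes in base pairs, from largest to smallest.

The Jba52I site (CCGCGG) starts at position 162.
Jba52I cuts after the first base of each site, so after position 162.
Linear molecule, 1 cut → 2 fragments:
  1–162 → 162 bp
  163–196 → 34 bp
Sorted largest to smallest: 162, 34 bp.

162, 34 bp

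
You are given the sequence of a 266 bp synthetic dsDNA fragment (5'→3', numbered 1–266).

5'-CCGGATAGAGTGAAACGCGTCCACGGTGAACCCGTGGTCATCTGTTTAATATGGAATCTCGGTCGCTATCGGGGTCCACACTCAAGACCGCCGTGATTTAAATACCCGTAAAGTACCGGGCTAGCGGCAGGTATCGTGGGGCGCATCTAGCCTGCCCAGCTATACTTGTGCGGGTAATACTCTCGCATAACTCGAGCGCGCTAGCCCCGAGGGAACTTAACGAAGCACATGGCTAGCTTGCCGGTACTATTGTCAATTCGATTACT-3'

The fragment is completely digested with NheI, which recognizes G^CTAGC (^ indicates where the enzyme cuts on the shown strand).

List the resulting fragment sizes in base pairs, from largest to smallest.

NheI sites (GCTAGC) start at positions 120, 200, 232.
NheI cuts after the first base of each site, so after positions 120, 200, 232.
Linear molecule, 3 cuts → 4 fragments:
  1–120 → 120 bp
  121–200 → 80 bp
  201–232 → 32 bp
  233–266 → 34 bp
Sorted largest to smallest: 120, 80, 34, 32 bp.

120, 80, 34, 32 bp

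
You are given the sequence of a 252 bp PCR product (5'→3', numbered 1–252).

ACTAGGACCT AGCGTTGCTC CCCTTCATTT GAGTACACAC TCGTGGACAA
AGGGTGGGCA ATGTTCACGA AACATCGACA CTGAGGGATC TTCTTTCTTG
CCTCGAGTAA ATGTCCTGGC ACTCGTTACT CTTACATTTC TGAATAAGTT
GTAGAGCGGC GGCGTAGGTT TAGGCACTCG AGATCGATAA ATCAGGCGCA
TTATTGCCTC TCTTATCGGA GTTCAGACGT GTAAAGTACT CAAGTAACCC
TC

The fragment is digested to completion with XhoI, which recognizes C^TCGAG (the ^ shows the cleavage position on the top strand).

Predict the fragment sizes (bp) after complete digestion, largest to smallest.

102, 75, 75 bp

XhoI sites (CTCGAG) start at positions 102, 177.
XhoI cuts after the first base of each site, so after positions 102, 177.
Linear molecule, 2 cuts → 3 fragments:
  1–102 → 102 bp
  103–177 → 75 bp
  178–252 → 75 bp
Sorted largest to smallest: 102, 75, 75 bp.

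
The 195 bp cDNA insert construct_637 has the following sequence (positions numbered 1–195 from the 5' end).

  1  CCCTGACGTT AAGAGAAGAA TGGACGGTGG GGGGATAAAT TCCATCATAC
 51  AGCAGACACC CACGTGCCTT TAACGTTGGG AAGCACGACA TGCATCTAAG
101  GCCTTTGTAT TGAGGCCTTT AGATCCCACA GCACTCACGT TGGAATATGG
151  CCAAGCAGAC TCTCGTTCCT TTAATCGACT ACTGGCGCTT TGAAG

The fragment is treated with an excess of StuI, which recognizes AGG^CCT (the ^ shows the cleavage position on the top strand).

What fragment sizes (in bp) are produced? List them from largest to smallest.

101, 80, 14 bp

StuI sites (AGGCCT) start at positions 99, 113.
StuI cuts after base 3 of each site, so after positions 101, 115.
Linear molecule, 2 cuts → 3 fragments:
  1–101 → 101 bp
  102–115 → 14 bp
  116–195 → 80 bp
Sorted largest to smallest: 101, 80, 14 bp.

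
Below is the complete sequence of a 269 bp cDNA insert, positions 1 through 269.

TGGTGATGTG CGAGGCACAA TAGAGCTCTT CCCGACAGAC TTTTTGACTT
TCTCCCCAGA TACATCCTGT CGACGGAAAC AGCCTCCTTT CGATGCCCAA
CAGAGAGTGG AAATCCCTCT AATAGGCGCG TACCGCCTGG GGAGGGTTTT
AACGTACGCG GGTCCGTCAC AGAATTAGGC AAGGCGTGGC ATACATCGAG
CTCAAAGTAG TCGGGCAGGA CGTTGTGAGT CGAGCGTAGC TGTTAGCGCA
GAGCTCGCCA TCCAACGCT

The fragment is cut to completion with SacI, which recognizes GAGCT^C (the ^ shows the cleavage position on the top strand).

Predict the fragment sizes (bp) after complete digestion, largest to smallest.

SacI sites (GAGCTC) start at positions 23, 198, 251.
SacI cuts after base 5 of each site (before the last base), so after positions 27, 202, 255.
Linear molecule, 3 cuts → 4 fragments:
  1–27 → 27 bp
  28–202 → 175 bp
  203–255 → 53 bp
  256–269 → 14 bp
Sorted largest to smallest: 175, 53, 27, 14 bp.

175, 53, 27, 14 bp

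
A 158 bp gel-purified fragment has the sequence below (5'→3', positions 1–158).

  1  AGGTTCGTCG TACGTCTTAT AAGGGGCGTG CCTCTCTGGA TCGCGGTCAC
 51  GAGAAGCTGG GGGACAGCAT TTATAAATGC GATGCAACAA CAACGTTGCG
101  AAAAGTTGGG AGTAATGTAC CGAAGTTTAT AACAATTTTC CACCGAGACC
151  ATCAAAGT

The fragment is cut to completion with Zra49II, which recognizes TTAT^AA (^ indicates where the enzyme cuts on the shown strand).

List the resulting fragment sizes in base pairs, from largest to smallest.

Zra49II sites (TTATAA) start at positions 17, 71, 127.
Zra49II cuts after base 4 of each site, so after positions 20, 74, 130.
Linear molecule, 3 cuts → 4 fragments:
  1–20 → 20 bp
  21–74 → 54 bp
  75–130 → 56 bp
  131–158 → 28 bp
Sorted largest to smallest: 56, 54, 28, 20 bp.

56, 54, 28, 20 bp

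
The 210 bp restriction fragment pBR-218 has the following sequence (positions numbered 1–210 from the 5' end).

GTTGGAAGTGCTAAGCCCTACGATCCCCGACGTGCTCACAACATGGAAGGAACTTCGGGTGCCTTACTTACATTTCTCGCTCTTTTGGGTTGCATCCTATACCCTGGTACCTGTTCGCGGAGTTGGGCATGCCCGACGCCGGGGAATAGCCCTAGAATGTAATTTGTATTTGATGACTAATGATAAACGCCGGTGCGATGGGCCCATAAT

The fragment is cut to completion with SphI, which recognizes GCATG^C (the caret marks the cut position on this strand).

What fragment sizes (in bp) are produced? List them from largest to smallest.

The SphI site (GCATGC) starts at position 127.
SphI cuts after base 5 of each site (before the last base), so after position 131.
Linear molecule, 1 cut → 2 fragments:
  1–131 → 131 bp
  132–210 → 79 bp
Sorted largest to smallest: 131, 79 bp.

131, 79 bp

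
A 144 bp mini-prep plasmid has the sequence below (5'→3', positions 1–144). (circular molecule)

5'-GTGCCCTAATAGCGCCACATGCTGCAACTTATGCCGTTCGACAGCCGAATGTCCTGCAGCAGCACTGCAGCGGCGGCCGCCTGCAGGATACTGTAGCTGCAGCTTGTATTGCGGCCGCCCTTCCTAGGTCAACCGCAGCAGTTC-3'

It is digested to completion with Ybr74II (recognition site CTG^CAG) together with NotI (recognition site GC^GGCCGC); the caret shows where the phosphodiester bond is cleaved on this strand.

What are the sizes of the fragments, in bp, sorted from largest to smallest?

88, 16, 13, 11, 9, 7 bp

Ybr74II sites (CTGCAG) start at positions 54, 65, 81, 97.
Ybr74II cuts after base 3 of each site, so after positions 56, 67, 83, 99.
NotI sites (GCGGCCGC) start at positions 73, 111.
NotI cuts after base 2 of each site, so after positions 74, 112.
Combined cut positions: 56, 67, 74, 83, 99, 112.
Circular molecule, 6 cuts → 6 fragments:
  57–67 → 11 bp
  68–74 → 7 bp
  75–83 → 9 bp
  84–99 → 16 bp
  100–112 → 13 bp
  113–144 then 1–56 → 32 + 56 = 88 bp
Sorted largest to smallest: 88, 16, 13, 11, 9, 7 bp.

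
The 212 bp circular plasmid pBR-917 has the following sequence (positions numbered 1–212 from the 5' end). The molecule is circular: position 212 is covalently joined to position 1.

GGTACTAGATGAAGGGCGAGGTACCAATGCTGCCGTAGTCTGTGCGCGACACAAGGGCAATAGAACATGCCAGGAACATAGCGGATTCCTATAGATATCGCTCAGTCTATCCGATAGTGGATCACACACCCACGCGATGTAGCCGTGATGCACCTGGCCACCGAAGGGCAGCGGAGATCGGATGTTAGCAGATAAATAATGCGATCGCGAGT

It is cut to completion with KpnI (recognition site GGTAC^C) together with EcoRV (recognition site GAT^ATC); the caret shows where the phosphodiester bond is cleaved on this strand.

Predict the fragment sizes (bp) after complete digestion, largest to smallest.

The KpnI site (GGTACC) starts at position 20.
KpnI cuts after base 5 of each site (before the last base), so after position 24.
The EcoRV site (GATATC) starts at position 94.
EcoRV cuts after base 3 of each site, so after position 96.
Combined cut positions: 24, 96.
Circular molecule, 2 cuts → 2 fragments:
  25–96 → 72 bp
  97–212 then 1–24 → 116 + 24 = 140 bp
Sorted largest to smallest: 140, 72 bp.

140, 72 bp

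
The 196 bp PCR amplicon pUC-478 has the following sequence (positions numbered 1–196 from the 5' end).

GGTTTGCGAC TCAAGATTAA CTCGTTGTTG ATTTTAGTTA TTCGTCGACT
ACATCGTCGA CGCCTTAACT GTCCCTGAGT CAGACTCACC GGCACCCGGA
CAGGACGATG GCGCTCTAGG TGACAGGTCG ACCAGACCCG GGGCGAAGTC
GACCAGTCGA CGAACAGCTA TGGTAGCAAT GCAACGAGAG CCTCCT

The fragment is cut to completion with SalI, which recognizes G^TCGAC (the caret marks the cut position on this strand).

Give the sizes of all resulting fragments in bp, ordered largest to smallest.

71, 44, 40, 21, 12, 8 bp

SalI sites (GTCGAC) start at positions 44, 56, 127, 148, 156.
SalI cuts after the first base of each site, so after positions 44, 56, 127, 148, 156.
Linear molecule, 5 cuts → 6 fragments:
  1–44 → 44 bp
  45–56 → 12 bp
  57–127 → 71 bp
  128–148 → 21 bp
  149–156 → 8 bp
  157–196 → 40 bp
Sorted largest to smallest: 71, 44, 40, 21, 12, 8 bp.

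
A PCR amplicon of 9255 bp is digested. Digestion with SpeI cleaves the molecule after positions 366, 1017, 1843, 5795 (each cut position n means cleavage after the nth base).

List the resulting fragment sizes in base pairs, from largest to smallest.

3952, 3460, 826, 651, 366 bp

Linear molecule, 4 cuts → 5 fragments:
  366 − 0 = 366 bp
  1017 − 366 = 651 bp
  1843 − 1017 = 826 bp
  5795 − 1843 = 3952 bp
  9255 − 5795 = 3460 bp
Sorted largest to smallest: 3952, 3460, 826, 651, 366 bp.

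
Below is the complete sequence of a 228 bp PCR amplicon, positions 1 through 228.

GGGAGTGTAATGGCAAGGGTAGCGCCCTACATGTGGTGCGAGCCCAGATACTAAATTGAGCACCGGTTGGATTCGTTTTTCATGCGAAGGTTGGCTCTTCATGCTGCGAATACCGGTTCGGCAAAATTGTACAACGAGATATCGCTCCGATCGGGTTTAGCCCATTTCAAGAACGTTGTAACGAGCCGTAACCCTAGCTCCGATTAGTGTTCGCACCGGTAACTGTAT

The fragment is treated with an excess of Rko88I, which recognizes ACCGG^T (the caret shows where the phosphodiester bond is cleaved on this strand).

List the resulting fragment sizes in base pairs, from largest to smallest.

Rko88I sites (ACCGGT) start at positions 62, 112, 215.
Rko88I cuts after base 5 of each site (before the last base), so after positions 66, 116, 219.
Linear molecule, 3 cuts → 4 fragments:
  1–66 → 66 bp
  67–116 → 50 bp
  117–219 → 103 bp
  220–228 → 9 bp
Sorted largest to smallest: 103, 66, 50, 9 bp.

103, 66, 50, 9 bp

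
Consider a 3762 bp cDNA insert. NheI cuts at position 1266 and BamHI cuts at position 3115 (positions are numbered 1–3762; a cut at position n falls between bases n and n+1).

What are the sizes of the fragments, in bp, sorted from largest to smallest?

Combined cut positions (sorted): 1266, 3115.
Linear molecule, 2 cuts → 3 fragments:
  1266 − 0 = 1266 bp
  3115 − 1266 = 1849 bp
  3762 − 3115 = 647 bp
Sorted largest to smallest: 1849, 1266, 647 bp.

1849, 1266, 647 bp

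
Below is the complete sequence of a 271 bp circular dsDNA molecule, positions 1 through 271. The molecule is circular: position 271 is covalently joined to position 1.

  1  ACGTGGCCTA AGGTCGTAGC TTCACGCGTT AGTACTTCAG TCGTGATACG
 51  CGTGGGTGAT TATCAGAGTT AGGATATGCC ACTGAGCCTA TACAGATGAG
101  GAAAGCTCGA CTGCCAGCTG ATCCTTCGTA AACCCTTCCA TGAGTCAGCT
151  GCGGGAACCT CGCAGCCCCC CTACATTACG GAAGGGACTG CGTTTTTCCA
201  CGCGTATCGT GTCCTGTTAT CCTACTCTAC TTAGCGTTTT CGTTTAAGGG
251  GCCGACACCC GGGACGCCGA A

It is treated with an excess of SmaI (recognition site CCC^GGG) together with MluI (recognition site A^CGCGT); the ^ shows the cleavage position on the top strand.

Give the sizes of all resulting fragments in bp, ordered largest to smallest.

The SmaI site (CCCGGG) starts at position 258.
SmaI cuts after base 3 of each site, so after position 260.
MluI sites (ACGCGT) start at positions 24, 48, 200.
MluI cuts after the first base of each site, so after positions 24, 48, 200.
Combined cut positions: 24, 48, 200, 260.
Circular molecule, 4 cuts → 4 fragments:
  25–48 → 24 bp
  49–200 → 152 bp
  201–260 → 60 bp
  261–271 then 1–24 → 11 + 24 = 35 bp
Sorted largest to smallest: 152, 60, 35, 24 bp.

152, 60, 35, 24 bp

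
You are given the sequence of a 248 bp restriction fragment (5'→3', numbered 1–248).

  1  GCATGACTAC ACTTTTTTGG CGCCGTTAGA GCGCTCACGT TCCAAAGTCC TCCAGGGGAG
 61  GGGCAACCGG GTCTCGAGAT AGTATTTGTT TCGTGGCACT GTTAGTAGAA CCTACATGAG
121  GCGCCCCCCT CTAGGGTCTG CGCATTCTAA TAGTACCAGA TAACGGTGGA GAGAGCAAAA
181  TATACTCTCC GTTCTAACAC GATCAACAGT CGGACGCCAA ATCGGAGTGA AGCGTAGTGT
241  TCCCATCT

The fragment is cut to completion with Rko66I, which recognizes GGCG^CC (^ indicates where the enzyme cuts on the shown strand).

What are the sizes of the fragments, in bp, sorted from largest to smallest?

125, 101, 22 bp

Rko66I sites (GGCGCC) start at positions 19, 120.
Rko66I cuts after base 4 of each site, so after positions 22, 123.
Linear molecule, 2 cuts → 3 fragments:
  1–22 → 22 bp
  23–123 → 101 bp
  124–248 → 125 bp
Sorted largest to smallest: 125, 101, 22 bp.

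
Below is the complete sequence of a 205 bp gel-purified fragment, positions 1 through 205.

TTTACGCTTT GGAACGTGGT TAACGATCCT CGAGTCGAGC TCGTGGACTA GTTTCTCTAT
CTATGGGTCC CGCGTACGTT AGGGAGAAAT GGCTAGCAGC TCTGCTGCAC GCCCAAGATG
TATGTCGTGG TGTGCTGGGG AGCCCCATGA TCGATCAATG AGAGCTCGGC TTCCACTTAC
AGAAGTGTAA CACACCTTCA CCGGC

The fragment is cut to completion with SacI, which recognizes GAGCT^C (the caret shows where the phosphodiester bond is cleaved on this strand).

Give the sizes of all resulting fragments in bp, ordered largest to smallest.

SacI sites (GAGCTC) start at positions 37, 162.
SacI cuts after base 5 of each site (before the last base), so after positions 41, 166.
Linear molecule, 2 cuts → 3 fragments:
  1–41 → 41 bp
  42–166 → 125 bp
  167–205 → 39 bp
Sorted largest to smallest: 125, 41, 39 bp.

125, 41, 39 bp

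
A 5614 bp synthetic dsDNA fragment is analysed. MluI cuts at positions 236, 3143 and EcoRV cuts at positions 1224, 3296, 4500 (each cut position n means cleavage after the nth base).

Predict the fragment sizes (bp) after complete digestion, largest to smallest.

1919, 1204, 1114, 988, 236, 153 bp

Combined cut positions (sorted): 236, 1224, 3143, 3296, 4500.
Linear molecule, 5 cuts → 6 fragments:
  236 − 0 = 236 bp
  1224 − 236 = 988 bp
  3143 − 1224 = 1919 bp
  3296 − 3143 = 153 bp
  4500 − 3296 = 1204 bp
  5614 − 4500 = 1114 bp
Sorted largest to smallest: 1919, 1204, 1114, 988, 236, 153 bp.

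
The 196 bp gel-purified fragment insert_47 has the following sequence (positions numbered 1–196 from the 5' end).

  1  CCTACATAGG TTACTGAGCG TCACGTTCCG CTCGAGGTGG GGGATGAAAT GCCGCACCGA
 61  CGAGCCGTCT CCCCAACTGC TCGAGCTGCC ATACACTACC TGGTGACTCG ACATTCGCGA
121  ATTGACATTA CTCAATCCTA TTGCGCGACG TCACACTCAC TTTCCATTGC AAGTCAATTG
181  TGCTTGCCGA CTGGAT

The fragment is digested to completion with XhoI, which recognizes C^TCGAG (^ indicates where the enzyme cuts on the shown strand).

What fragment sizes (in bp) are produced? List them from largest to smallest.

XhoI sites (CTCGAG) start at positions 31, 80.
XhoI cuts after the first base of each site, so after positions 31, 80.
Linear molecule, 2 cuts → 3 fragments:
  1–31 → 31 bp
  32–80 → 49 bp
  81–196 → 116 bp
Sorted largest to smallest: 116, 49, 31 bp.

116, 49, 31 bp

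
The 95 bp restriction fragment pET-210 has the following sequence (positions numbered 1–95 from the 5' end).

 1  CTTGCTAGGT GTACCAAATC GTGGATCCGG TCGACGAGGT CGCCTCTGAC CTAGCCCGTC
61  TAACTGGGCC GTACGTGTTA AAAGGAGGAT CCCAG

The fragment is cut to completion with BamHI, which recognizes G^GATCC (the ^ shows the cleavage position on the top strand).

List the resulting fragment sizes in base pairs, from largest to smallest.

BamHI sites (GGATCC) start at positions 23, 87.
BamHI cuts after the first base of each site, so after positions 23, 87.
Linear molecule, 2 cuts → 3 fragments:
  1–23 → 23 bp
  24–87 → 64 bp
  88–95 → 8 bp
Sorted largest to smallest: 64, 23, 8 bp.

64, 23, 8 bp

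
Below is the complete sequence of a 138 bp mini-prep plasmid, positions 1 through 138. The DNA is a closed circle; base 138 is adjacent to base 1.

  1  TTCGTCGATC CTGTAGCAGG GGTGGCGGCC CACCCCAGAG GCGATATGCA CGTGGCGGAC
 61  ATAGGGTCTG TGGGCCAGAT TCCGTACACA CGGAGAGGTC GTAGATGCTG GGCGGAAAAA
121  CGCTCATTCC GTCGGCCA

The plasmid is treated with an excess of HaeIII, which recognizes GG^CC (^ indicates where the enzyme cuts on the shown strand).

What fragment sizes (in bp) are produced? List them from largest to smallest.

61, 46, 31 bp

HaeIII sites (GGCC) start at positions 27, 73, 134.
HaeIII cuts after base 2 of each site, so after positions 28, 74, 135.
Circular molecule, 3 cuts → 3 fragments:
  29–74 → 46 bp
  75–135 → 61 bp
  136–138 then 1–28 → 3 + 28 = 31 bp
Sorted largest to smallest: 61, 46, 31 bp.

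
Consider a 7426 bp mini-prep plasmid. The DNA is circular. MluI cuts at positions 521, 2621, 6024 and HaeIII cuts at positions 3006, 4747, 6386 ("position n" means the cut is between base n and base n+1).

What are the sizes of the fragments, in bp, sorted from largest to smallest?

Combined cut positions (sorted): 521, 2621, 3006, 4747, 6024, 6386.
Circular molecule, 6 cuts → 6 fragments:
  2621 − 521 = 2100 bp
  3006 − 2621 = 385 bp
  4747 − 3006 = 1741 bp
  6024 − 4747 = 1277 bp
  6386 − 6024 = 362 bp
  wrap: 7426 − 6386 + 521 = 1561 bp
Sorted largest to smallest: 2100, 1741, 1561, 1277, 385, 362 bp.

2100, 1741, 1561, 1277, 385, 362 bp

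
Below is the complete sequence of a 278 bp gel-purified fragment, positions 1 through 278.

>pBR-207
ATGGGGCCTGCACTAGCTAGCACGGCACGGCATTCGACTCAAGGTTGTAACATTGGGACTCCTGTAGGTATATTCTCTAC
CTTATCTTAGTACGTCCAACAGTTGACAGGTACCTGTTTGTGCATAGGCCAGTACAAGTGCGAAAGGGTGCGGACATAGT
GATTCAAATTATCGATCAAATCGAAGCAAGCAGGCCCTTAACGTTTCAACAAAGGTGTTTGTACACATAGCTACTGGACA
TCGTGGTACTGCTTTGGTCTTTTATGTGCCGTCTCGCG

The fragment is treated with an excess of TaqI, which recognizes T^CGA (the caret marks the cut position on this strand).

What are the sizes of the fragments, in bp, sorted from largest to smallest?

138, 97, 34, 9 bp

TaqI sites (TCGA) start at positions 34, 172, 181.
TaqI cuts after the first base of each site, so after positions 34, 172, 181.
Linear molecule, 3 cuts → 4 fragments:
  1–34 → 34 bp
  35–172 → 138 bp
  173–181 → 9 bp
  182–278 → 97 bp
Sorted largest to smallest: 138, 97, 34, 9 bp.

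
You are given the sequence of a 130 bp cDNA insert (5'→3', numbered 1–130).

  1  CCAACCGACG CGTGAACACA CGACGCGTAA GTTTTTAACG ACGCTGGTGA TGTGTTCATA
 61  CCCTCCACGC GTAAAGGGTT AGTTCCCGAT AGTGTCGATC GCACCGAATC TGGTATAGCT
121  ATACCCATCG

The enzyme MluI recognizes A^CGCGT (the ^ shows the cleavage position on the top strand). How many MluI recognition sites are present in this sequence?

3

ACGCGT occurs starting at positions 8, 23, 67.
MluI cuts at 3 sites.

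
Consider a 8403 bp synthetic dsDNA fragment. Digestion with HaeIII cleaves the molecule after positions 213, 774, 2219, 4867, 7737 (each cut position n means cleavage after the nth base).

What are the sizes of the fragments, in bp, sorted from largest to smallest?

Linear molecule, 5 cuts → 6 fragments:
  213 − 0 = 213 bp
  774 − 213 = 561 bp
  2219 − 774 = 1445 bp
  4867 − 2219 = 2648 bp
  7737 − 4867 = 2870 bp
  8403 − 7737 = 666 bp
Sorted largest to smallest: 2870, 2648, 1445, 666, 561, 213 bp.

2870, 2648, 1445, 666, 561, 213 bp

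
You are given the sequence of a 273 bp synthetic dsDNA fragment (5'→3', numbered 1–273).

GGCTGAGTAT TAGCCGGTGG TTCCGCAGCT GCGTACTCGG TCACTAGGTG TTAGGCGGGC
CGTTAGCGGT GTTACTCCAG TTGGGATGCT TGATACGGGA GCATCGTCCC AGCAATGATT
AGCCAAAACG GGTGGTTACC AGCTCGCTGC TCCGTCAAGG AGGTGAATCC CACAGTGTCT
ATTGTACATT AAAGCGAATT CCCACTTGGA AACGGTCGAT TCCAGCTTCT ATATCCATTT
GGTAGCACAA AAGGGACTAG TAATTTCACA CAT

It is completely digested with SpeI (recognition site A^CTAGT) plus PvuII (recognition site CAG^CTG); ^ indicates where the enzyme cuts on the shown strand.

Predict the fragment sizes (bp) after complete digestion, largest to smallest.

228, 28, 17 bp

The SpeI site (ACTAGT) starts at position 256.
SpeI cuts after the first base of each site, so after position 256.
The PvuII site (CAGCTG) starts at position 26.
PvuII cuts after base 3 of each site, so after position 28.
Combined cut positions: 28, 256.
Linear molecule, 2 cuts → 3 fragments:
  1–28 → 28 bp
  29–256 → 228 bp
  257–273 → 17 bp
Sorted largest to smallest: 228, 28, 17 bp.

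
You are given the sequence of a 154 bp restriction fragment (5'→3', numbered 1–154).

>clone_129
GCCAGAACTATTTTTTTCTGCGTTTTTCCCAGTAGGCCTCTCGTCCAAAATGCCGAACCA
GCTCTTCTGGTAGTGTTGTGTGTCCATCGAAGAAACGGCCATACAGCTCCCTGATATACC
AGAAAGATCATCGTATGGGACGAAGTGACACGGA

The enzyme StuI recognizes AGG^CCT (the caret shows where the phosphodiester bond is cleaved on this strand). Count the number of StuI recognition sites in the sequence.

1

AGGCCT occurs starting at position 34.
StuI cuts at 1 site.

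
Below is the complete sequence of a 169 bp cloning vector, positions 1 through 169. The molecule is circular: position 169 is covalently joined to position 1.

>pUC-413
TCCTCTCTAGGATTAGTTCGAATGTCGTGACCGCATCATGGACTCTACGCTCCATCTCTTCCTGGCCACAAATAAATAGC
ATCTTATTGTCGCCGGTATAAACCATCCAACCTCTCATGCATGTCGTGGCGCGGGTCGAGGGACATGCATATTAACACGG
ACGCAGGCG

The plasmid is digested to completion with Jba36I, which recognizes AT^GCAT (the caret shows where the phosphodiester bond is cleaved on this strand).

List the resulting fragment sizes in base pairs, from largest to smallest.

141, 28 bp

Jba36I sites (ATGCAT) start at positions 117, 145.
Jba36I cuts after base 2 of each site, so after positions 118, 146.
Circular molecule, 2 cuts → 2 fragments:
  119–146 → 28 bp
  147–169 then 1–118 → 23 + 118 = 141 bp
Sorted largest to smallest: 141, 28 bp.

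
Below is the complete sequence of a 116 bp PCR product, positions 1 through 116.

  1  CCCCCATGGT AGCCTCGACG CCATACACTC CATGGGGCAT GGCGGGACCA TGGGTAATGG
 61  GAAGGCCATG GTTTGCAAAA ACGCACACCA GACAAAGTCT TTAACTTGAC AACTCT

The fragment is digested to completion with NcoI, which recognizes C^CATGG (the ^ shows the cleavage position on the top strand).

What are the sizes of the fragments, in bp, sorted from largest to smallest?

NcoI sites (CCATGG) start at positions 4, 30, 48, 66.
NcoI cuts after the first base of each site, so after positions 4, 30, 48, 66.
Linear molecule, 4 cuts → 5 fragments:
  1–4 → 4 bp
  5–30 → 26 bp
  31–48 → 18 bp
  49–66 → 18 bp
  67–116 → 50 bp
Sorted largest to smallest: 50, 26, 18, 18, 4 bp.

50, 26, 18, 18, 4 bp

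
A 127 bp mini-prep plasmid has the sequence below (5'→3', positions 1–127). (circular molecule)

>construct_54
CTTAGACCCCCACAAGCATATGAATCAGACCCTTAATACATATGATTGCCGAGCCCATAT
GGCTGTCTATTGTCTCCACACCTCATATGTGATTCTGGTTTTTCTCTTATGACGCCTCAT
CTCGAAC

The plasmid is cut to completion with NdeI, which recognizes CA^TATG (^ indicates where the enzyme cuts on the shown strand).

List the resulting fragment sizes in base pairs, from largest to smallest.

NdeI sites (CATATG) start at positions 17, 39, 56, 84.
NdeI cuts after base 2 of each site, so after positions 18, 40, 57, 85.
Circular molecule, 4 cuts → 4 fragments:
  19–40 → 22 bp
  41–57 → 17 bp
  58–85 → 28 bp
  86–127 then 1–18 → 42 + 18 = 60 bp
Sorted largest to smallest: 60, 28, 22, 17 bp.

60, 28, 22, 17 bp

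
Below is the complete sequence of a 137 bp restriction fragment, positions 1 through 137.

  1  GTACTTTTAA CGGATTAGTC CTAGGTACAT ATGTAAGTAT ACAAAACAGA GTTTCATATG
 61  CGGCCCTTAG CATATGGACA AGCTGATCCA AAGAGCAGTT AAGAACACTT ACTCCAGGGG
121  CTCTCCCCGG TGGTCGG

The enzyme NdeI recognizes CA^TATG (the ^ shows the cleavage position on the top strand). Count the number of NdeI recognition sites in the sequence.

CATATG occurs starting at positions 28, 55, 71.
NdeI cuts at 3 sites.

3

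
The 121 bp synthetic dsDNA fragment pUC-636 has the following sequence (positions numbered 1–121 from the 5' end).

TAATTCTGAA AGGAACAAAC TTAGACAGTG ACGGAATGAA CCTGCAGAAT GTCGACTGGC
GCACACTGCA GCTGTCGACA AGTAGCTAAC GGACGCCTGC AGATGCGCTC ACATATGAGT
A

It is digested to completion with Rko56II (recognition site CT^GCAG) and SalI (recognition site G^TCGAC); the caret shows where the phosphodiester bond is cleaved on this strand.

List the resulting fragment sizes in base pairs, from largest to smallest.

Rko56II sites (CTGCAG) start at positions 42, 66, 97.
Rko56II cuts after base 2 of each site, so after positions 43, 67, 98.
SalI sites (GTCGAC) start at positions 51, 74.
SalI cuts after the first base of each site, so after positions 51, 74.
Combined cut positions: 43, 51, 67, 74, 98.
Linear molecule, 5 cuts → 6 fragments:
  1–43 → 43 bp
  44–51 → 8 bp
  52–67 → 16 bp
  68–74 → 7 bp
  75–98 → 24 bp
  99–121 → 23 bp
Sorted largest to smallest: 43, 24, 23, 16, 8, 7 bp.

43, 24, 23, 16, 8, 7 bp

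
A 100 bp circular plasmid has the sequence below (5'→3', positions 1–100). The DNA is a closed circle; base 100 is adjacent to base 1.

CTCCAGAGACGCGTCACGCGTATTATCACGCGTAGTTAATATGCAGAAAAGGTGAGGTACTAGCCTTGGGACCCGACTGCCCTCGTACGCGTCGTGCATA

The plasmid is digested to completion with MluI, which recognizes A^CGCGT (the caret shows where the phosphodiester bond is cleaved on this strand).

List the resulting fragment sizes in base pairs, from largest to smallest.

59, 22, 12, 7 bp

MluI sites (ACGCGT) start at positions 9, 16, 28, 87.
MluI cuts after the first base of each site, so after positions 9, 16, 28, 87.
Circular molecule, 4 cuts → 4 fragments:
  10–16 → 7 bp
  17–28 → 12 bp
  29–87 → 59 bp
  88–100 then 1–9 → 13 + 9 = 22 bp
Sorted largest to smallest: 59, 22, 12, 7 bp.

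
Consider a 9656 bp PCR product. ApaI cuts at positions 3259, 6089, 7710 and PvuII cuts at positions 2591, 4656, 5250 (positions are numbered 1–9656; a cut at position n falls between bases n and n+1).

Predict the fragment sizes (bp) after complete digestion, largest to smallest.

2591, 1946, 1621, 1397, 839, 668, 594 bp

Combined cut positions (sorted): 2591, 3259, 4656, 5250, 6089, 7710.
Linear molecule, 6 cuts → 7 fragments:
  2591 − 0 = 2591 bp
  3259 − 2591 = 668 bp
  4656 − 3259 = 1397 bp
  5250 − 4656 = 594 bp
  6089 − 5250 = 839 bp
  7710 − 6089 = 1621 bp
  9656 − 7710 = 1946 bp
Sorted largest to smallest: 2591, 1946, 1621, 1397, 839, 668, 594 bp.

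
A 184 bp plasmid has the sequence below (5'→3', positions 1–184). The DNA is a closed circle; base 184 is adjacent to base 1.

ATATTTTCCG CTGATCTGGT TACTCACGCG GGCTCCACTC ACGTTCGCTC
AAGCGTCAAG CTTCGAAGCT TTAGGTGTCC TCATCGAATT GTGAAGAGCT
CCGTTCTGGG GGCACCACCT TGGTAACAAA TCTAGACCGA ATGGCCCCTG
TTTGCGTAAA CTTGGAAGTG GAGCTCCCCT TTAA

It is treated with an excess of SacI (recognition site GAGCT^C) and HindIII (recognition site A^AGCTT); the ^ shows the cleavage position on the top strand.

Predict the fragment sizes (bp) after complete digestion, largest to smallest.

75, 67, 34, 8 bp

SacI sites (GAGCTC) start at positions 96, 171.
SacI cuts after base 5 of each site (before the last base), so after positions 100, 175.
HindIII sites (AAGCTT) start at positions 58, 66.
HindIII cuts after the first base of each site, so after positions 58, 66.
Combined cut positions: 58, 66, 100, 175.
Circular molecule, 4 cuts → 4 fragments:
  59–66 → 8 bp
  67–100 → 34 bp
  101–175 → 75 bp
  176–184 then 1–58 → 9 + 58 = 67 bp
Sorted largest to smallest: 75, 67, 34, 8 bp.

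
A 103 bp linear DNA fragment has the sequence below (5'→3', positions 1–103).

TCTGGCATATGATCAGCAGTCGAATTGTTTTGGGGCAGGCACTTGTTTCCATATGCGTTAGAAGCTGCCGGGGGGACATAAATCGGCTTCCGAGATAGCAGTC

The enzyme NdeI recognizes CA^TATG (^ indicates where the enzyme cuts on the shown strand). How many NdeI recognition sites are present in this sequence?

2

CATATG occurs starting at positions 6, 50.
NdeI cuts at 2 sites.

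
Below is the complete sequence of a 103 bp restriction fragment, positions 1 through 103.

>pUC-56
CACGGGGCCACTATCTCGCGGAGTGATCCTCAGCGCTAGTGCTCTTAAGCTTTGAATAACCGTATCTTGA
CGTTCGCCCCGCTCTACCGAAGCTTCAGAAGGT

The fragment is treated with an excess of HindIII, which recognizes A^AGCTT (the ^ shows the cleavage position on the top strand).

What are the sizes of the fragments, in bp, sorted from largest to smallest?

47, 43, 13 bp

HindIII sites (AAGCTT) start at positions 47, 90.
HindIII cuts after the first base of each site, so after positions 47, 90.
Linear molecule, 2 cuts → 3 fragments:
  1–47 → 47 bp
  48–90 → 43 bp
  91–103 → 13 bp
Sorted largest to smallest: 47, 43, 13 bp.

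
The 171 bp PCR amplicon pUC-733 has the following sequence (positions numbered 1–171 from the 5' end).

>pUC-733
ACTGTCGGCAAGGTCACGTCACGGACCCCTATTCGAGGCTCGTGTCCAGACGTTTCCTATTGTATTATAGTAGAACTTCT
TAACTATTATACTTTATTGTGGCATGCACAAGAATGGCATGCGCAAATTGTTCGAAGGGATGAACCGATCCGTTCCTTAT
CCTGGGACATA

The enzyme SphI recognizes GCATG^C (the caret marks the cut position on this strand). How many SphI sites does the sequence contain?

2

GCATGC occurs starting at positions 102, 117.
SphI cuts at 2 sites.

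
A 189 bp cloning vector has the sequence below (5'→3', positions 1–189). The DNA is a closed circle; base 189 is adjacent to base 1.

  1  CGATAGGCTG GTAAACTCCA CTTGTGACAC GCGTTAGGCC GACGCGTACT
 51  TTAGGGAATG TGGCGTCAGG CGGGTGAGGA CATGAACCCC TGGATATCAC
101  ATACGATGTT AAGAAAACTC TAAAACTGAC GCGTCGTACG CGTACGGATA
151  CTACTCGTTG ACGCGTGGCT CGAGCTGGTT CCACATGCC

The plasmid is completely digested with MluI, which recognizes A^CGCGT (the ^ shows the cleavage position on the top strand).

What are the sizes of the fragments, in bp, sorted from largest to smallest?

87, 57, 23, 13, 9 bp

MluI sites (ACGCGT) start at positions 29, 42, 129, 138, 161.
MluI cuts after the first base of each site, so after positions 29, 42, 129, 138, 161.
Circular molecule, 5 cuts → 5 fragments:
  30–42 → 13 bp
  43–129 → 87 bp
  130–138 → 9 bp
  139–161 → 23 bp
  162–189 then 1–29 → 28 + 29 = 57 bp
Sorted largest to smallest: 87, 57, 23, 13, 9 bp.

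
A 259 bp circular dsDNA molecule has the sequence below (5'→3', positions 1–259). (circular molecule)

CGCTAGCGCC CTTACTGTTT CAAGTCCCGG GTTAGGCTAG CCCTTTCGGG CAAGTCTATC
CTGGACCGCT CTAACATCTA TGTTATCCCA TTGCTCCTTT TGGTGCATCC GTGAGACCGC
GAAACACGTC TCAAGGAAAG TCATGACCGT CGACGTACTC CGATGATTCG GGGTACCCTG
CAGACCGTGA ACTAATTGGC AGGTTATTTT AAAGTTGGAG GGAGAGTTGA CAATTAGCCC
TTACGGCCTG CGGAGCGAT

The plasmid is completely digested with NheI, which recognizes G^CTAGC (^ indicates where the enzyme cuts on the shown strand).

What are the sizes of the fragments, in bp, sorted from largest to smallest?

225, 34 bp

NheI sites (GCTAGC) start at positions 2, 36.
NheI cuts after the first base of each site, so after positions 2, 36.
Circular molecule, 2 cuts → 2 fragments:
  3–36 → 34 bp
  37–259 then 1–2 → 223 + 2 = 225 bp
Sorted largest to smallest: 225, 34 bp.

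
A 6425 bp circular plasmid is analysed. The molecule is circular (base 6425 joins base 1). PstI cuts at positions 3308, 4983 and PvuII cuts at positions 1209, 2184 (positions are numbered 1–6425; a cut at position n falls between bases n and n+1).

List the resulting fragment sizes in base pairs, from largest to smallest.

Combined cut positions (sorted): 1209, 2184, 3308, 4983.
Circular molecule, 4 cuts → 4 fragments:
  2184 − 1209 = 975 bp
  3308 − 2184 = 1124 bp
  4983 − 3308 = 1675 bp
  wrap: 6425 − 4983 + 1209 = 2651 bp
Sorted largest to smallest: 2651, 1675, 1124, 975 bp.

2651, 1675, 1124, 975 bp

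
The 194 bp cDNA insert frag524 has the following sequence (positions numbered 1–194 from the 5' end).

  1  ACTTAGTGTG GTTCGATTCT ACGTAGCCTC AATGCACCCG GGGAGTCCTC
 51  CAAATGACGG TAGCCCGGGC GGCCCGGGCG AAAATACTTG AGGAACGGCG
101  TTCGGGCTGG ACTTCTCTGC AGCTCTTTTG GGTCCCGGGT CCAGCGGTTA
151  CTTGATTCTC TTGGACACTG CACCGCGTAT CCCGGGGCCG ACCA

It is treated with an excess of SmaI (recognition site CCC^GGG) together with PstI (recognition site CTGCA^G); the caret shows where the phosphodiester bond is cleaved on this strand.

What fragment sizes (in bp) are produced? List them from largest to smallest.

47, 46, 39, 27, 15, 11, 9 bp

SmaI sites (CCCGGG) start at positions 37, 64, 73, 134, 181.
SmaI cuts after base 3 of each site, so after positions 39, 66, 75, 136, 183.
The PstI site (CTGCAG) starts at position 117.
PstI cuts after base 5 of each site (before the last base), so after position 121.
Combined cut positions: 39, 66, 75, 121, 136, 183.
Linear molecule, 6 cuts → 7 fragments:
  1–39 → 39 bp
  40–66 → 27 bp
  67–75 → 9 bp
  76–121 → 46 bp
  122–136 → 15 bp
  137–183 → 47 bp
  184–194 → 11 bp
Sorted largest to smallest: 47, 46, 39, 27, 15, 11, 9 bp.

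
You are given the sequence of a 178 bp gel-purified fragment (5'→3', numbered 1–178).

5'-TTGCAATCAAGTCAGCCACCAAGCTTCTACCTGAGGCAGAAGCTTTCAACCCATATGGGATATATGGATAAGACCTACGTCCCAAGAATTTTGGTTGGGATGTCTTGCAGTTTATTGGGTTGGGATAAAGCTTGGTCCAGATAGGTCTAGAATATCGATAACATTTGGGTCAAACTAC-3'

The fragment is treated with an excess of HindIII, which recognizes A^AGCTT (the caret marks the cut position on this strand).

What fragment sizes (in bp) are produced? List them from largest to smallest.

HindIII sites (AAGCTT) start at positions 21, 40, 128.
HindIII cuts after the first base of each site, so after positions 21, 40, 128.
Linear molecule, 3 cuts → 4 fragments:
  1–21 → 21 bp
  22–40 → 19 bp
  41–128 → 88 bp
  129–178 → 50 bp
Sorted largest to smallest: 88, 50, 21, 19 bp.

88, 50, 21, 19 bp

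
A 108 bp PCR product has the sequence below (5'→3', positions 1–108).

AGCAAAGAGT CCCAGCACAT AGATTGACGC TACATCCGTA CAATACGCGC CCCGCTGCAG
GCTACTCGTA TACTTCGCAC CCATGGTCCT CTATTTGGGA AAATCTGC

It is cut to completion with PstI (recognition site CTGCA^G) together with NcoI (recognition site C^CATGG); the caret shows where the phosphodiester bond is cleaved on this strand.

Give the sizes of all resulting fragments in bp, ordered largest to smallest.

The PstI site (CTGCAG) starts at position 55.
PstI cuts after base 5 of each site (before the last base), so after position 59.
The NcoI site (CCATGG) starts at position 81.
NcoI cuts after the first base of each site, so after position 81.
Combined cut positions: 59, 81.
Linear molecule, 2 cuts → 3 fragments:
  1–59 → 59 bp
  60–81 → 22 bp
  82–108 → 27 bp
Sorted largest to smallest: 59, 27, 22 bp.

59, 27, 22 bp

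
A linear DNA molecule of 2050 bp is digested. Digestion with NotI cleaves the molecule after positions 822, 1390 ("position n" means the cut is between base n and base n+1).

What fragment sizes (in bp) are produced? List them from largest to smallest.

822, 660, 568 bp

Linear molecule, 2 cuts → 3 fragments:
  822 − 0 = 822 bp
  1390 − 822 = 568 bp
  2050 − 1390 = 660 bp
Sorted largest to smallest: 822, 660, 568 bp.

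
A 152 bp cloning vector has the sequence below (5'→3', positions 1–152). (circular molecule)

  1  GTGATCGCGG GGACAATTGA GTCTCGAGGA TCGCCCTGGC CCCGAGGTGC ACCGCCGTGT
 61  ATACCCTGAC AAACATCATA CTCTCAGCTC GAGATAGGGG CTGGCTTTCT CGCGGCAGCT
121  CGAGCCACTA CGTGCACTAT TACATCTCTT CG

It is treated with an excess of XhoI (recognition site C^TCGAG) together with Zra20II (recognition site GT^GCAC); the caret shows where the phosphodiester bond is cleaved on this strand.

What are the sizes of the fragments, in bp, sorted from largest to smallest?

XhoI sites (CTCGAG) start at positions 23, 88, 119.
XhoI cuts after the first base of each site, so after positions 23, 88, 119.
Zra20II sites (GTGCAC) start at positions 47, 132.
Zra20II cuts after base 2 of each site, so after positions 48, 133.
Combined cut positions: 23, 48, 88, 119, 133.
Circular molecule, 5 cuts → 5 fragments:
  24–48 → 25 bp
  49–88 → 40 bp
  89–119 → 31 bp
  120–133 → 14 bp
  134–152 then 1–23 → 19 + 23 = 42 bp
Sorted largest to smallest: 42, 40, 31, 25, 14 bp.

42, 40, 31, 25, 14 bp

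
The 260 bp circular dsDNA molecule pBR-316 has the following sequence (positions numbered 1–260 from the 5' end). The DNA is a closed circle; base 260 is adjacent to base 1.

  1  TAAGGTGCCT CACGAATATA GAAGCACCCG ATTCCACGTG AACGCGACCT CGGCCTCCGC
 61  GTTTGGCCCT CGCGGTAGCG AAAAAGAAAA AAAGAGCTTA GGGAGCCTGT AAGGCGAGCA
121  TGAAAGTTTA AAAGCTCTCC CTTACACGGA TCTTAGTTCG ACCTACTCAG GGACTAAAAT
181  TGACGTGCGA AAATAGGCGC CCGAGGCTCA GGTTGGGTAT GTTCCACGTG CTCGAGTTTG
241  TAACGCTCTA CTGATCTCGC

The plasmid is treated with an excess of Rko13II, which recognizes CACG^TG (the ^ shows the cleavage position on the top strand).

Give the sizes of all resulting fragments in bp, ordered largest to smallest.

Rko13II sites (CACGTG) start at positions 35, 225.
Rko13II cuts after base 4 of each site, so after positions 38, 228.
Circular molecule, 2 cuts → 2 fragments:
  39–228 → 190 bp
  229–260 then 1–38 → 32 + 38 = 70 bp
Sorted largest to smallest: 190, 70 bp.

190, 70 bp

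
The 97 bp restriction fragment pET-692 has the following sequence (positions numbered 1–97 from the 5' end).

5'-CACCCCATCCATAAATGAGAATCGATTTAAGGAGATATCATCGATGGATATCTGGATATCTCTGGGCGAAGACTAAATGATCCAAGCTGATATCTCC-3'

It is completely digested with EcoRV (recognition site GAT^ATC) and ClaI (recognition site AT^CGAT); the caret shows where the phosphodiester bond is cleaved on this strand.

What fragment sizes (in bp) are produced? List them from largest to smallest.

34, 22, 14, 8, 8, 6, 5 bp

EcoRV sites (GATATC) start at positions 34, 47, 55, 89.
EcoRV cuts after base 3 of each site, so after positions 36, 49, 57, 91.
ClaI sites (ATCGAT) start at positions 21, 40.
ClaI cuts after base 2 of each site, so after positions 22, 41.
Combined cut positions: 22, 36, 41, 49, 57, 91.
Linear molecule, 6 cuts → 7 fragments:
  1–22 → 22 bp
  23–36 → 14 bp
  37–41 → 5 bp
  42–49 → 8 bp
  50–57 → 8 bp
  58–91 → 34 bp
  92–97 → 6 bp
Sorted largest to smallest: 34, 22, 14, 8, 8, 6, 5 bp.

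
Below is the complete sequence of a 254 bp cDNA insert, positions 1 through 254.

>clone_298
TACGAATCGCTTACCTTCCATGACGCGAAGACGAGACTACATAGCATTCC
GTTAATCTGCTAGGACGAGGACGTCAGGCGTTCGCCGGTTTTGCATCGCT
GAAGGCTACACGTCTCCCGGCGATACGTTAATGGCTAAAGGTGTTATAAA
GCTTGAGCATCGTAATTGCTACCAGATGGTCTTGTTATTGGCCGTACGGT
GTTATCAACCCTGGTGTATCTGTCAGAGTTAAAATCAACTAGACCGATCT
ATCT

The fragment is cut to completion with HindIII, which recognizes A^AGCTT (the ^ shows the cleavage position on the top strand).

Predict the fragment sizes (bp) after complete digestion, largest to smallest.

149, 105 bp

The HindIII site (AAGCTT) starts at position 149.
HindIII cuts after the first base of each site, so after position 149.
Linear molecule, 1 cut → 2 fragments:
  1–149 → 149 bp
  150–254 → 105 bp
Sorted largest to smallest: 149, 105 bp.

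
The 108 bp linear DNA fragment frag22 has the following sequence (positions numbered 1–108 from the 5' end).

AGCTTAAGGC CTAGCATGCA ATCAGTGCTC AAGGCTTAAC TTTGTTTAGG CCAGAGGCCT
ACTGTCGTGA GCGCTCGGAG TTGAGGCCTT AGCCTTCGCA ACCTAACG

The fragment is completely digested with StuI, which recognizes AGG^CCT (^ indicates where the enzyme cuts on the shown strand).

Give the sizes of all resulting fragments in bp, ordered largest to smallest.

48, 29, 22, 9 bp

StuI sites (AGGCCT) start at positions 7, 55, 84.
StuI cuts after base 3 of each site, so after positions 9, 57, 86.
Linear molecule, 3 cuts → 4 fragments:
  1–9 → 9 bp
  10–57 → 48 bp
  58–86 → 29 bp
  87–108 → 22 bp
Sorted largest to smallest: 48, 29, 22, 9 bp.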